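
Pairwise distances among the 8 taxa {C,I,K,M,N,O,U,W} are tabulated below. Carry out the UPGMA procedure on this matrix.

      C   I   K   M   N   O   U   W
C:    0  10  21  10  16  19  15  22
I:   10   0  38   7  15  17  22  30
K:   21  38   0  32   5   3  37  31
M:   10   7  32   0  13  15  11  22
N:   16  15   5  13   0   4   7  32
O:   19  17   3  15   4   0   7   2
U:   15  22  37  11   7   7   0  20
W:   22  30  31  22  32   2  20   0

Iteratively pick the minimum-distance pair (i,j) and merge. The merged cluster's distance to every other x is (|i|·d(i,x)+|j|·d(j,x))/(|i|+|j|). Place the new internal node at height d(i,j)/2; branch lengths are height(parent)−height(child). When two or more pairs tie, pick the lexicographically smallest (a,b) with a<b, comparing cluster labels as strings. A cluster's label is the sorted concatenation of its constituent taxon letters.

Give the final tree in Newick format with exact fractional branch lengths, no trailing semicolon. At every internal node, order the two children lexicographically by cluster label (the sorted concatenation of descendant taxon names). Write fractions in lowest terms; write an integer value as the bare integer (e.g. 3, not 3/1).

iteration 1: select O,W (d=2); attach at lengths (1, 1); label the merged cluster OW
  updated: d(C,OW)=41/2, d(I,OW)=47/2, d(K,OW)=17, d(M,OW)=37/2, d(N,OW)=18, d(OW,U)=27/2
iteration 2: select K,N (d=5); attach at lengths (5/2, 5/2); label the merged cluster KN
  updated: d(C,KN)=37/2, d(I,KN)=53/2, d(KN,M)=45/2, d(KN,OW)=35/2, d(KN,U)=22
iteration 3: select I,M (d=7); attach at lengths (7/2, 7/2); label the merged cluster IM
  updated: d(C,IM)=10, d(IM,KN)=49/2, d(IM,OW)=21, d(IM,U)=33/2
iteration 4: select C,IM (d=10); attach at lengths (5, 3/2); label the merged cluster CIM
  updated: d(CIM,KN)=45/2, d(CIM,OW)=125/6, d(CIM,U)=16
iteration 5: select OW,U (d=27/2); attach at lengths (23/4, 27/4); label the merged cluster OUW
  updated: d(CIM,OUW)=173/9, d(KN,OUW)=19
iteration 6: select KN,OUW (d=19); attach at lengths (7, 11/4); label the merged cluster KNOUW
  updated: d(CIM,KNOUW)=308/15
iteration 7: select CIM,KNOUW (d=308/15); attach at lengths (79/15, 23/30); label the merged cluster CIKMNOUW
final tree: ((C:5,(I:7/2,M:7/2):3/2):79/15,((K:5/2,N:5/2):7,((O:1,W:1):23/4,U:27/4):11/4):23/30)
total length: 2927/60

((C:5,(I:7/2,M:7/2):3/2):79/15,((K:5/2,N:5/2):7,((O:1,W:1):23/4,U:27/4):11/4):23/30)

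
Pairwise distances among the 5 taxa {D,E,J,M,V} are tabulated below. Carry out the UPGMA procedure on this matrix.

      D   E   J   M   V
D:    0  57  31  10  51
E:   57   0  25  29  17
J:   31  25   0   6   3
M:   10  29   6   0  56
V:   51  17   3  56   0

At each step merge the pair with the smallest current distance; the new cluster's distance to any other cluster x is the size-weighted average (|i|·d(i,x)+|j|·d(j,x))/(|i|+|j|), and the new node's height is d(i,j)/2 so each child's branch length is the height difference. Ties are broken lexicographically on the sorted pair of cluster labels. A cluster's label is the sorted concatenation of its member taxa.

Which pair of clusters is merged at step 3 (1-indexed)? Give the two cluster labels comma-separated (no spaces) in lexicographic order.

iteration 1: select J,V (d=3); attach at lengths (3/2, 3/2); label the merged cluster JV
  updated: d(D,JV)=41, d(E,JV)=21, d(JV,M)=31
iteration 2: select D,M (d=10); attach at lengths (5, 5); label the merged cluster DM
  updated: d(DM,E)=43, d(DM,JV)=36
iteration 3: select E,JV (d=21); attach at lengths (21/2, 9); label the merged cluster EJV
  updated: d(DM,EJV)=115/3
iteration 4: select DM,EJV (d=115/3); attach at lengths (85/6, 26/3); label the merged cluster DEJMV
final tree: ((D:5,M:5):85/6,(E:21/2,(J:3/2,V:3/2):9):26/3)
total length: 166/3

E,JV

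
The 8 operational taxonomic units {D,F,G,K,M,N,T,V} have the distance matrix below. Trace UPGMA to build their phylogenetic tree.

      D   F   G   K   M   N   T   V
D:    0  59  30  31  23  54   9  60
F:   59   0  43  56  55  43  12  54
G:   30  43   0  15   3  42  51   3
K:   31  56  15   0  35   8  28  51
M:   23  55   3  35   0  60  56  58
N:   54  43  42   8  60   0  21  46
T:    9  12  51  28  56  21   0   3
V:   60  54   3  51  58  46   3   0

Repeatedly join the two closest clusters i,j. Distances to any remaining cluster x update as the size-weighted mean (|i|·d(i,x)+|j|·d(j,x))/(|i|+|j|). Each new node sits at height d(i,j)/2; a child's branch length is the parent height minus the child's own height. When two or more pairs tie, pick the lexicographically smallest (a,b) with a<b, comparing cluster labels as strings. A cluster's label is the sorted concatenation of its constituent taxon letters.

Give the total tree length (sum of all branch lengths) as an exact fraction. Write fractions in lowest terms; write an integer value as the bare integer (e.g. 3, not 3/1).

991/10

1. join G+M (d=3) ⇒ GM; edges |G|=3/2, |M|=3/2
  updated: d(D,GM)=53/2, d(F,GM)=49, d(GM,K)=25, d(GM,N)=51, d(GM,T)=107/2, d(GM,V)=61/2
2. join T+V (d=3) ⇒ TV; edges |T|=3/2, |V|=3/2
  updated: d(D,TV)=69/2, d(F,TV)=33, d(GM,TV)=42, d(K,TV)=79/2, d(N,TV)=67/2
3. join K+N (d=8) ⇒ KN; edges |K|=4, |N|=4
  updated: d(D,KN)=85/2, d(F,KN)=99/2, d(GM,KN)=38, d(KN,TV)=73/2
4. join D+GM (d=53/2) ⇒ DGM; edges |D|=53/4, |GM|=47/4
  updated: d(DGM,F)=157/3, d(DGM,KN)=79/2, d(DGM,TV)=79/2
5. join F+TV (d=33) ⇒ FTV; edges |F|=33/2, |TV|=15
  updated: d(DGM,FTV)=394/9, d(FTV,KN)=245/6
6. join DGM+KN (d=79/2) ⇒ DGKMN; edges |DGM|=13/2, |KN|=63/4
  updated: d(DGKMN,FTV)=213/5
7. join DGKMN+FTV (d=213/5) ⇒ DFGKMNTV; edges |DGKMN|=31/20, |FTV|=24/5
final tree: (((D:53/4,(G:3/2,M:3/2):47/4):13/2,(K:4,N:4):63/4):31/20,(F:33/2,(T:3/2,V:3/2):15):24/5)
total length: 991/10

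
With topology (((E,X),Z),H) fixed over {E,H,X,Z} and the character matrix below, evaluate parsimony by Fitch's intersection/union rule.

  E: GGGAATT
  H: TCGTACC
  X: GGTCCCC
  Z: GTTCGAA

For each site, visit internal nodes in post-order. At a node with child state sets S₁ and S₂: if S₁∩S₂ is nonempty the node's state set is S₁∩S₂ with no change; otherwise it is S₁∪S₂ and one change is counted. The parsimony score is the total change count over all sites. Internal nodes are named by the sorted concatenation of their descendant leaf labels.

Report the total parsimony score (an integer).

[col 0] EX: children E:{G}, X:{G} ∩→ {G}; cost 0
[col 0] EXZ: children EX:{G}, Z:{G} ∩→ {G}; cost 0
[col 0] EHXZ: children EXZ:{G}, H:{T} ∪→ {G,T}; cost 1
[col 1] EX: children E:{G}, X:{G} ∩→ {G}; cost 0
[col 1] EXZ: children EX:{G}, Z:{T} ∪→ {G,T}; cost 1
[col 1] EHXZ: children EXZ:{G,T}, H:{C} ∪→ {C,G,T}; cost 1
[col 2] EX: children E:{G}, X:{T} ∪→ {G,T}; cost 1
[col 2] EXZ: children EX:{G,T}, Z:{T} ∩→ {T}; cost 0
[col 2] EHXZ: children EXZ:{T}, H:{G} ∪→ {G,T}; cost 1
[col 3] EX: children E:{A}, X:{C} ∪→ {A,C}; cost 1
[col 3] EXZ: children EX:{A,C}, Z:{C} ∩→ {C}; cost 0
[col 3] EHXZ: children EXZ:{C}, H:{T} ∪→ {C,T}; cost 1
[col 4] EX: children E:{A}, X:{C} ∪→ {A,C}; cost 1
[col 4] EXZ: children EX:{A,C}, Z:{G} ∪→ {A,C,G}; cost 1
[col 4] EHXZ: children EXZ:{A,C,G}, H:{A} ∩→ {A}; cost 0
[col 5] EX: children E:{T}, X:{C} ∪→ {C,T}; cost 1
[col 5] EXZ: children EX:{C,T}, Z:{A} ∪→ {A,C,T}; cost 1
[col 5] EHXZ: children EXZ:{A,C,T}, H:{C} ∩→ {C}; cost 0
[col 6] EX: children E:{T}, X:{C} ∪→ {C,T}; cost 1
[col 6] EXZ: children EX:{C,T}, Z:{A} ∪→ {A,C,T}; cost 1
[col 6] EHXZ: children EXZ:{A,C,T}, H:{C} ∩→ {C}; cost 0
per-site changes: [1, 2, 2, 2, 2, 2, 2]; total = 13

13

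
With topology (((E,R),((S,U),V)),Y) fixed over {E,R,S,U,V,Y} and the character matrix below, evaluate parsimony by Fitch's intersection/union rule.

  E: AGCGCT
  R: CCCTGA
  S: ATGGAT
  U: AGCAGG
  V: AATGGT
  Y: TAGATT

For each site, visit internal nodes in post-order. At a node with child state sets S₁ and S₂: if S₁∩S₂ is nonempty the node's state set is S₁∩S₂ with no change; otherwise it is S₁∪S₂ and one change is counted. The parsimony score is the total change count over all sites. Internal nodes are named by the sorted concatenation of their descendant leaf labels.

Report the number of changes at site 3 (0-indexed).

ER@0: {A} ∪ {C} = {A,C} (union, +1)
SU@0: {A} ∩ {A} = {A} (intersection, +0)
SUV@0: {A} ∩ {A} = {A} (intersection, +0)
ERSUV@0: {A,C} ∩ {A} = {A} (intersection, +0)
ERSUVY@0: {A} ∪ {T} = {A,T} (union, +1)
ER@1: {G} ∪ {C} = {C,G} (union, +1)
SU@1: {T} ∪ {G} = {G,T} (union, +1)
SUV@1: {G,T} ∪ {A} = {A,G,T} (union, +1)
ERSUV@1: {C,G} ∩ {A,G,T} = {G} (intersection, +0)
ERSUVY@1: {G} ∪ {A} = {A,G} (union, +1)
ER@2: {C} ∩ {C} = {C} (intersection, +0)
SU@2: {G} ∪ {C} = {C,G} (union, +1)
SUV@2: {C,G} ∪ {T} = {C,G,T} (union, +1)
ERSUV@2: {C} ∩ {C,G,T} = {C} (intersection, +0)
ERSUVY@2: {C} ∪ {G} = {C,G} (union, +1)
ER@3: {G} ∪ {T} = {G,T} (union, +1)
SU@3: {G} ∪ {A} = {A,G} (union, +1)
SUV@3: {A,G} ∩ {G} = {G} (intersection, +0)
ERSUV@3: {G,T} ∩ {G} = {G} (intersection, +0)
ERSUVY@3: {G} ∪ {A} = {A,G} (union, +1)
ER@4: {C} ∪ {G} = {C,G} (union, +1)
SU@4: {A} ∪ {G} = {A,G} (union, +1)
SUV@4: {A,G} ∩ {G} = {G} (intersection, +0)
ERSUV@4: {C,G} ∩ {G} = {G} (intersection, +0)
ERSUVY@4: {G} ∪ {T} = {G,T} (union, +1)
ER@5: {T} ∪ {A} = {A,T} (union, +1)
SU@5: {T} ∪ {G} = {G,T} (union, +1)
SUV@5: {G,T} ∩ {T} = {T} (intersection, +0)
ERSUV@5: {A,T} ∩ {T} = {T} (intersection, +0)
ERSUVY@5: {T} ∩ {T} = {T} (intersection, +0)
per-site changes: [2, 4, 3, 3, 3, 2]; total = 17

3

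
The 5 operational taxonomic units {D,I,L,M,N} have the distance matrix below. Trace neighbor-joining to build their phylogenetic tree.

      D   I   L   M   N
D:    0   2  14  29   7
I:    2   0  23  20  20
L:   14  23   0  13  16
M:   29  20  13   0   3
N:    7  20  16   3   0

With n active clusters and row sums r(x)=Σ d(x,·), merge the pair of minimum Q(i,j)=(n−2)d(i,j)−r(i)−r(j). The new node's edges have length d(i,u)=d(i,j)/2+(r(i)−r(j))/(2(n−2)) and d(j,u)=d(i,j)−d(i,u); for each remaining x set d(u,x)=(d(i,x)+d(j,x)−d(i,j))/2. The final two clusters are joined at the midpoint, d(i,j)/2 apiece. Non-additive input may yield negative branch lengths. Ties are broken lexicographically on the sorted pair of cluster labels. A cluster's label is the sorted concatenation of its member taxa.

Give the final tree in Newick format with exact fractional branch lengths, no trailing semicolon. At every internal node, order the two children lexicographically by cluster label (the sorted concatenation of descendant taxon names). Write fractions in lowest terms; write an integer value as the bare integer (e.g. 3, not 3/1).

step 1: merge (D,I) at d=2, Q=-111; branch lengths D→-7/6, I→19/6; new cluster DI
  updated: d(DI,L)=35/2, d(DI,M)=47/2, d(DI,N)=25/2
step 2: merge (DI,L) at d=35/2, Q=-65; branch lengths DI→21/2, L→7; new cluster DIL
  updated: d(DIL,M)=19/2, d(DIL,N)=11/2
step 3: merge (DIL,M) at d=19/2, Q=-18; branch lengths DIL→6, M→7/2; new cluster DILM
  updated: d(DILM,N)=-1/2
step 4: merge (DILM,N) at d=-1/2; branch lengths DILM→-1/4, N→-1/4; new cluster DILMN
final tree: ((((D:-7/6,I:19/6):21/2,L:7):6,M:7/2):-1/4,N:-1/4)
total length: 57/2

((((D:-7/6,I:19/6):21/2,L:7):6,M:7/2):-1/4,N:-1/4)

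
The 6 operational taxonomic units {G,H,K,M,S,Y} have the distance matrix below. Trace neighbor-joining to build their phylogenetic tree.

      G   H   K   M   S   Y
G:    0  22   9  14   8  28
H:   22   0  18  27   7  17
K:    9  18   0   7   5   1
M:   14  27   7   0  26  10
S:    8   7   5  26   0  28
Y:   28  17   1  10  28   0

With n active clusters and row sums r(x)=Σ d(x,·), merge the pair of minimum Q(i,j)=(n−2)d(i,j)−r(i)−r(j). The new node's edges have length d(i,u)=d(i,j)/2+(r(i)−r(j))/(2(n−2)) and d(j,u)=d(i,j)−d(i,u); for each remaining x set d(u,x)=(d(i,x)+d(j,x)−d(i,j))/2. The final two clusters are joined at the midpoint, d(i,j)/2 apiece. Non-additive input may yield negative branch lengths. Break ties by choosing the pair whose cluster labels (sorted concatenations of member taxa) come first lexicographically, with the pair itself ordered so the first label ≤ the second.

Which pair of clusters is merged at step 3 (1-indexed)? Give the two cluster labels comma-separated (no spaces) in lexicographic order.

GHS,K

step 1: merge (H,S) at d=7, Q=-137; branch lengths H→45/8, S→11/8; new cluster HS
  updated: d(G,HS)=23/2, d(HS,K)=8, d(HS,M)=23, d(HS,Y)=19
step 2: merge (G,HS) at d=23/2, Q=-179/2; branch lengths G→71/12, HS→67/12; new cluster GHS
  updated: d(GHS,K)=11/4, d(GHS,M)=51/4, d(GHS,Y)=71/4
step 3: merge (GHS,K) at d=11/4, Q=-77/2; branch lengths GHS→7, K→-17/4; new cluster GHKS
  updated: d(GHKS,M)=17/2, d(GHKS,Y)=8
step 4: merge (GHKS,M) at d=17/2, Q=-53/2; branch lengths GHKS→13/4, M→21/4; new cluster GHKMS
  updated: d(GHKMS,Y)=19/4
step 5: merge (GHKMS,Y) at d=19/4; branch lengths GHKMS→19/8, Y→19/8; new cluster GHKMSY
final tree: ((((G:71/12,(H:45/8,S:11/8):67/12):7,K:-17/4):13/4,M:21/4):19/8,Y:19/8)
total length: 69/2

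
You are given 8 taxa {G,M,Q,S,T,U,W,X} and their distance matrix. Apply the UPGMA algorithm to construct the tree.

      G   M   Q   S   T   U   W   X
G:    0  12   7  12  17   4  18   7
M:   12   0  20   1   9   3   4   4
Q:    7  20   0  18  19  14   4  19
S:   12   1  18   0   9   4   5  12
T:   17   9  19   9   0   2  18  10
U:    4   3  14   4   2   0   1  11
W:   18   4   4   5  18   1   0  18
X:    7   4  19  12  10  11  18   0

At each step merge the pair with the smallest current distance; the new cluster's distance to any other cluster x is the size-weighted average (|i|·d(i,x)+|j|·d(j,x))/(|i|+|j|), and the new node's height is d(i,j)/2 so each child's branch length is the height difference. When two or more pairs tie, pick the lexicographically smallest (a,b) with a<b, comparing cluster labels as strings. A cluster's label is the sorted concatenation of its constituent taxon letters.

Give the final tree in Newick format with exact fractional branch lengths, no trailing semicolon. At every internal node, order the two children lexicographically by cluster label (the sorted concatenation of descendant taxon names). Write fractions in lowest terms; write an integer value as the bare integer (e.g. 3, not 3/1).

step 1: merge (M,S) at d=1; branch lengths M→1/2, S→1/2; new cluster MS
  updated: d(G,MS)=12, d(MS,Q)=19, d(MS,T)=9, d(MS,U)=7/2, d(MS,W)=9/2, d(MS,X)=8
step 2: merge (U,W) at d=1; branch lengths U→1/2, W→1/2; new cluster UW
  updated: d(G,UW)=11, d(MS,UW)=4, d(Q,UW)=9, d(T,UW)=10, d(UW,X)=29/2
step 3: merge (MS,UW) at d=4; branch lengths MS→3/2, UW→3/2; new cluster MSUW
  updated: d(G,MSUW)=23/2, d(MSUW,Q)=14, d(MSUW,T)=19/2, d(MSUW,X)=45/4
step 4: merge (G,Q) at d=7; branch lengths G→7/2, Q→7/2; new cluster GQ
  updated: d(GQ,MSUW)=51/4, d(GQ,T)=18, d(GQ,X)=13
step 5: merge (MSUW,T) at d=19/2; branch lengths MSUW→11/4, T→19/4; new cluster MSTUW
  updated: d(GQ,MSTUW)=69/5, d(MSTUW,X)=11
step 6: merge (MSTUW,X) at d=11; branch lengths MSTUW→3/4, X→11/2; new cluster MSTUWX
  updated: d(GQ,MSTUWX)=41/3
step 7: merge (GQ,MSTUWX) at d=41/3; branch lengths GQ→10/3, MSTUWX→4/3; new cluster GMQSTUWX
final tree: ((G:7/2,Q:7/2):10/3,((((M:1/2,S:1/2):3/2,(U:1/2,W:1/2):3/2):11/4,T:19/4):3/4,X:11/2):4/3)
total length: 365/12

((G:7/2,Q:7/2):10/3,((((M:1/2,S:1/2):3/2,(U:1/2,W:1/2):3/2):11/4,T:19/4):3/4,X:11/2):4/3)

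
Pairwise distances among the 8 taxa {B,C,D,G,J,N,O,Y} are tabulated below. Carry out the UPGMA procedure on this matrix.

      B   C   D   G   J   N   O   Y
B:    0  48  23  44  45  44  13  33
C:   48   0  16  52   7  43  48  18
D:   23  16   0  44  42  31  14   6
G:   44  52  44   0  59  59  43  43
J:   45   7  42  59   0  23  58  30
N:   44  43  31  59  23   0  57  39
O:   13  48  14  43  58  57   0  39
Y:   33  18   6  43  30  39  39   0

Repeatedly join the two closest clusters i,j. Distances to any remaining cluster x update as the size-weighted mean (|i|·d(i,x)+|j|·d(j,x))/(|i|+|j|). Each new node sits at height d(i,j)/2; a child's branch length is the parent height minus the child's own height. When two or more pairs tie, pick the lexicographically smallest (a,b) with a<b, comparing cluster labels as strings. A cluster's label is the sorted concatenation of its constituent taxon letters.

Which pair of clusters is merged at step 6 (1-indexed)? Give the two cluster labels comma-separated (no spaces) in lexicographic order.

BO,CDJNY

step 1: merge (D,Y) at d=6; branch lengths D→3, Y→3; new cluster DY
  updated: d(B,DY)=28, d(C,DY)=17, d(DY,G)=87/2, d(DY,J)=36, d(DY,N)=35, d(DY,O)=53/2
step 2: merge (C,J) at d=7; branch lengths C→7/2, J→7/2; new cluster CJ
  updated: d(B,CJ)=93/2, d(CJ,DY)=53/2, d(CJ,G)=111/2, d(CJ,N)=33, d(CJ,O)=53
step 3: merge (B,O) at d=13; branch lengths B→13/2, O→13/2; new cluster BO
  updated: d(BO,CJ)=199/4, d(BO,DY)=109/4, d(BO,G)=87/2, d(BO,N)=101/2
step 4: merge (CJ,DY) at d=53/2; branch lengths CJ→39/4, DY→41/4; new cluster CDJY
  updated: d(BO,CDJY)=77/2, d(CDJY,G)=99/2, d(CDJY,N)=34
step 5: merge (CDJY,N) at d=34; branch lengths CDJY→15/4, N→17; new cluster CDJNY
  updated: d(BO,CDJNY)=409/10, d(CDJNY,G)=257/5
step 6: merge (BO,CDJNY) at d=409/10; branch lengths BO→279/20, CDJNY→69/20; new cluster BCDJNOY
  updated: d(BCDJNOY,G)=344/7
step 7: merge (BCDJNOY,G) at d=344/7; branch lengths BCDJNOY→577/140, G→172/7; new cluster BCDGJNOY
final tree: (((B:13/2,O:13/2):279/20,(((C:7/2,J:7/2):39/4,(D:3,Y:3):41/4):15/4,N:17):69/20):577/140,G:172/7)
total length: 7899/70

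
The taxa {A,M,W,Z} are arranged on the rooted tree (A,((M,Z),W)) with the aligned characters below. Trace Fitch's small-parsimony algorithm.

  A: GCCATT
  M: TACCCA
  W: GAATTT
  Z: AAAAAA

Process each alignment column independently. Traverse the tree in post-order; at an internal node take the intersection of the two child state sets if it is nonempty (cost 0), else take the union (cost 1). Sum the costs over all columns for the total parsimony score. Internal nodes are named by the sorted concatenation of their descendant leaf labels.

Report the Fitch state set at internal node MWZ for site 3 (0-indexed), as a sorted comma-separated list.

site 0, node MZ: M={T} ∪ Z={A} → {A,T} (+1)
site 0, node MWZ: MZ={A,T} ∪ W={G} → {A,G,T} (+1)
site 0, node AMWZ: A={G} ∩ MWZ={A,G,T} → {G} (+0)
site 1, node MZ: M={A} ∩ Z={A} → {A} (+0)
site 1, node MWZ: MZ={A} ∩ W={A} → {A} (+0)
site 1, node AMWZ: A={C} ∪ MWZ={A} → {A,C} (+1)
site 2, node MZ: M={C} ∪ Z={A} → {A,C} (+1)
site 2, node MWZ: MZ={A,C} ∩ W={A} → {A} (+0)
site 2, node AMWZ: A={C} ∪ MWZ={A} → {A,C} (+1)
site 3, node MZ: M={C} ∪ Z={A} → {A,C} (+1)
site 3, node MWZ: MZ={A,C} ∪ W={T} → {A,C,T} (+1)
site 3, node AMWZ: A={A} ∩ MWZ={A,C,T} → {A} (+0)
site 4, node MZ: M={C} ∪ Z={A} → {A,C} (+1)
site 4, node MWZ: MZ={A,C} ∪ W={T} → {A,C,T} (+1)
site 4, node AMWZ: A={T} ∩ MWZ={A,C,T} → {T} (+0)
site 5, node MZ: M={A} ∩ Z={A} → {A} (+0)
site 5, node MWZ: MZ={A} ∪ W={T} → {A,T} (+1)
site 5, node AMWZ: A={T} ∩ MWZ={A,T} → {T} (+0)
per-site changes: [2, 1, 2, 2, 2, 1]; total = 10

A,C,T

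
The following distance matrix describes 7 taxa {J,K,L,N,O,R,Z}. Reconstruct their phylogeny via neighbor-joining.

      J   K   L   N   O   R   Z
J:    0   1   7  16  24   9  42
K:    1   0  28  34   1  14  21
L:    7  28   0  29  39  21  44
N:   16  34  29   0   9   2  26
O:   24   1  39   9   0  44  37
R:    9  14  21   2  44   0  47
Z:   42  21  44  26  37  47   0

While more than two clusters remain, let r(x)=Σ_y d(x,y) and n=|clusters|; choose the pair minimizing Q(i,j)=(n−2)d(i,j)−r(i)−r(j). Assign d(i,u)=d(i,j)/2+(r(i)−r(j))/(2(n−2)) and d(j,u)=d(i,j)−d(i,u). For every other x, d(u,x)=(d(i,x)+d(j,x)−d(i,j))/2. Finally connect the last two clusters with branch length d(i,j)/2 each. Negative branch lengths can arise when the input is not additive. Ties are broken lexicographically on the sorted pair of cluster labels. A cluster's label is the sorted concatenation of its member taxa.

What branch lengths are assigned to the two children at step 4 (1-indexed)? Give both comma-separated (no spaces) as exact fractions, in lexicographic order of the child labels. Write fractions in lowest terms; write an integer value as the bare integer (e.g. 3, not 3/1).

-5/2,19/2

1. join K+O (d=1, Q=-248) ⇒ KO; edges |K|=-5, |O|=6
  updated: d(J,KO)=12, d(KO,L)=33, d(KO,N)=21, d(KO,R)=57/2, d(KO,Z)=57/2
2. join KO+Z (d=57/2, Q=-393/2) ⇒ KOZ; edges |KO|=99/16, |Z|=357/16
  updated: d(J,KOZ)=51/4, d(KOZ,L)=97/4, d(KOZ,N)=37/4, d(KOZ,R)=47/2
3. join N+R (d=2, Q=-423/4) ⇒ NR; edges |N|=9/8, |R|=7/8
  updated: d(J,NR)=23/2, d(KOZ,NR)=123/8, d(L,NR)=24
4. join J+L (d=7, Q=-145/2) ⇒ JL; edges |J|=-5/2, |L|=19/2
  updated: d(JL,KOZ)=15, d(JL,NR)=57/4
5. join JL+KOZ (d=15, Q=-357/8) ⇒ JKLOZ; edges |JL|=111/16, |KOZ|=129/16
  updated: d(JKLOZ,NR)=117/16
6. join JKLOZ+NR (d=117/16) ⇒ JKLNORZ; edges |JKLOZ|=117/32, |NR|=117/32
final tree: (((J:-5/2,L:19/2):111/16,((K:-5,O:6):99/16,Z:357/16):129/16):117/32,(N:9/8,R:7/8):117/32)
total length: 973/16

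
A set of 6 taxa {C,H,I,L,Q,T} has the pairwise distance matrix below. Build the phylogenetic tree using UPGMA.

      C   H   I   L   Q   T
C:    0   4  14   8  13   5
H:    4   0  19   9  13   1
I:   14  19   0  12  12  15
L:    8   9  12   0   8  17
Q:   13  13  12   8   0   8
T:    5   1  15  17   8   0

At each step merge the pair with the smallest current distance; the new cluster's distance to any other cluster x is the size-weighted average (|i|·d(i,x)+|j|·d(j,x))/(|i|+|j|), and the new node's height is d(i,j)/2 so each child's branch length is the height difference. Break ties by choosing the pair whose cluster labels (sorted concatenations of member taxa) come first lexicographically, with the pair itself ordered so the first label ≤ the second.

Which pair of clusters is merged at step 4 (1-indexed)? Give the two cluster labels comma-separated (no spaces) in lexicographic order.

CHT,LQ

1. join H+T (d=1) ⇒ HT; edges |H|=1/2, |T|=1/2
  updated: d(C,HT)=9/2, d(HT,I)=17, d(HT,L)=13, d(HT,Q)=21/2
2. join C+HT (d=9/2) ⇒ CHT; edges |C|=9/4, |HT|=7/4
  updated: d(CHT,I)=16, d(CHT,L)=34/3, d(CHT,Q)=34/3
3. join L+Q (d=8) ⇒ LQ; edges |L|=4, |Q|=4
  updated: d(CHT,LQ)=34/3, d(I,LQ)=12
4. join CHT+LQ (d=34/3) ⇒ CHLQT; edges |CHT|=41/12, |LQ|=5/3
  updated: d(CHLQT,I)=72/5
5. join CHLQT+I (d=72/5) ⇒ CHILQT; edges |CHLQT|=23/15, |I|=36/5
final tree: (((C:9/4,(H:1/2,T:1/2):7/4):41/12,(L:4,Q:4):5/3):23/15,I:36/5)
total length: 1609/60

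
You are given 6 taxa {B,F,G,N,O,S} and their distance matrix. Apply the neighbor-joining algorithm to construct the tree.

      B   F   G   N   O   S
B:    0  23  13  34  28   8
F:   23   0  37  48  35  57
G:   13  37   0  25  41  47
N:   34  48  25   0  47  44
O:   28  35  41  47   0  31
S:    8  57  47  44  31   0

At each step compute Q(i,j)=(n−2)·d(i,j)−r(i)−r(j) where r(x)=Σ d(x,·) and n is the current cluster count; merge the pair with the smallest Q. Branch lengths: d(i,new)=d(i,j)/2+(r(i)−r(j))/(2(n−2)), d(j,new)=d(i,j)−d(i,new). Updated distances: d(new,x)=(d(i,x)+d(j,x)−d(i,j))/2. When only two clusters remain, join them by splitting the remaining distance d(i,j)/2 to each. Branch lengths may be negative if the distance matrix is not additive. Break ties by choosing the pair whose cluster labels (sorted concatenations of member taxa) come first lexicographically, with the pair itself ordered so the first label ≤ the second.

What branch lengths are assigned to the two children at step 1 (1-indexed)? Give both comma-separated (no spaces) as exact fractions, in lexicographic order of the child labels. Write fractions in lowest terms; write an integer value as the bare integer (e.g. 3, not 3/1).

iteration 1: select B,S (d=8, Q=-261); attach at lengths (-49/8, 113/8); label the merged cluster BS
  updated: d(BS,F)=36, d(BS,G)=26, d(BS,N)=35, d(BS,O)=51/2
iteration 2: select G,N (d=25, Q=-209); attach at lengths (49/6, 101/6); label the merged cluster GN
  updated: d(BS,GN)=18, d(F,GN)=30, d(GN,O)=63/2
iteration 3: select BS,GN (d=18, Q=-123); attach at lengths (9, 9); label the merged cluster BGNS
  updated: d(BGNS,F)=24, d(BGNS,O)=39/2
iteration 4: select BGNS,F (d=24, Q=-157/2); attach at lengths (17/4, 79/4); label the merged cluster BFGNS
  updated: d(BFGNS,O)=61/4
iteration 5: select BFGNS,O (d=61/4); attach at lengths (61/8, 61/8); label the merged cluster BFGNOS
final tree: ((((B:-49/8,S:113/8):9,(G:49/6,N:101/6):9):17/4,F:79/4):61/8,O:61/8)
total length: 361/4

-49/8,113/8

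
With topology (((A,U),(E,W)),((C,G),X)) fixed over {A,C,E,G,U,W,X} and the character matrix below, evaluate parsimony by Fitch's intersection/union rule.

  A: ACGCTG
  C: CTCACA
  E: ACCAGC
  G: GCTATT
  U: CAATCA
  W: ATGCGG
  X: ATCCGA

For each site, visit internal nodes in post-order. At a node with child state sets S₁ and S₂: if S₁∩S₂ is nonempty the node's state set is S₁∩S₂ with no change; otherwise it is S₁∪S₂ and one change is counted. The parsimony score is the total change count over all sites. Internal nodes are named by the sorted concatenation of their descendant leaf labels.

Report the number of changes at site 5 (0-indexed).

[col 0] AU: children A:{A}, U:{C} ∪→ {A,C}; cost 1
[col 0] EW: children E:{A}, W:{A} ∩→ {A}; cost 0
[col 0] AEUW: children AU:{A,C}, EW:{A} ∩→ {A}; cost 0
[col 0] CG: children C:{C}, G:{G} ∪→ {C,G}; cost 1
[col 0] CGX: children CG:{C,G}, X:{A} ∪→ {A,C,G}; cost 1
[col 0] ACEGUWX: children AEUW:{A}, CGX:{A,C,G} ∩→ {A}; cost 0
[col 1] AU: children A:{C}, U:{A} ∪→ {A,C}; cost 1
[col 1] EW: children E:{C}, W:{T} ∪→ {C,T}; cost 1
[col 1] AEUW: children AU:{A,C}, EW:{C,T} ∩→ {C}; cost 0
[col 1] CG: children C:{T}, G:{C} ∪→ {C,T}; cost 1
[col 1] CGX: children CG:{C,T}, X:{T} ∩→ {T}; cost 0
[col 1] ACEGUWX: children AEUW:{C}, CGX:{T} ∪→ {C,T}; cost 1
[col 2] AU: children A:{G}, U:{A} ∪→ {A,G}; cost 1
[col 2] EW: children E:{C}, W:{G} ∪→ {C,G}; cost 1
[col 2] AEUW: children AU:{A,G}, EW:{C,G} ∩→ {G}; cost 0
[col 2] CG: children C:{C}, G:{T} ∪→ {C,T}; cost 1
[col 2] CGX: children CG:{C,T}, X:{C} ∩→ {C}; cost 0
[col 2] ACEGUWX: children AEUW:{G}, CGX:{C} ∪→ {C,G}; cost 1
[col 3] AU: children A:{C}, U:{T} ∪→ {C,T}; cost 1
[col 3] EW: children E:{A}, W:{C} ∪→ {A,C}; cost 1
[col 3] AEUW: children AU:{C,T}, EW:{A,C} ∩→ {C}; cost 0
[col 3] CG: children C:{A}, G:{A} ∩→ {A}; cost 0
[col 3] CGX: children CG:{A}, X:{C} ∪→ {A,C}; cost 1
[col 3] ACEGUWX: children AEUW:{C}, CGX:{A,C} ∩→ {C}; cost 0
[col 4] AU: children A:{T}, U:{C} ∪→ {C,T}; cost 1
[col 4] EW: children E:{G}, W:{G} ∩→ {G}; cost 0
[col 4] AEUW: children AU:{C,T}, EW:{G} ∪→ {C,G,T}; cost 1
[col 4] CG: children C:{C}, G:{T} ∪→ {C,T}; cost 1
[col 4] CGX: children CG:{C,T}, X:{G} ∪→ {C,G,T}; cost 1
[col 4] ACEGUWX: children AEUW:{C,G,T}, CGX:{C,G,T} ∩→ {C,G,T}; cost 0
[col 5] AU: children A:{G}, U:{A} ∪→ {A,G}; cost 1
[col 5] EW: children E:{C}, W:{G} ∪→ {C,G}; cost 1
[col 5] AEUW: children AU:{A,G}, EW:{C,G} ∩→ {G}; cost 0
[col 5] CG: children C:{A}, G:{T} ∪→ {A,T}; cost 1
[col 5] CGX: children CG:{A,T}, X:{A} ∩→ {A}; cost 0
[col 5] ACEGUWX: children AEUW:{G}, CGX:{A} ∪→ {A,G}; cost 1
per-site changes: [3, 4, 4, 3, 4, 4]; total = 22

4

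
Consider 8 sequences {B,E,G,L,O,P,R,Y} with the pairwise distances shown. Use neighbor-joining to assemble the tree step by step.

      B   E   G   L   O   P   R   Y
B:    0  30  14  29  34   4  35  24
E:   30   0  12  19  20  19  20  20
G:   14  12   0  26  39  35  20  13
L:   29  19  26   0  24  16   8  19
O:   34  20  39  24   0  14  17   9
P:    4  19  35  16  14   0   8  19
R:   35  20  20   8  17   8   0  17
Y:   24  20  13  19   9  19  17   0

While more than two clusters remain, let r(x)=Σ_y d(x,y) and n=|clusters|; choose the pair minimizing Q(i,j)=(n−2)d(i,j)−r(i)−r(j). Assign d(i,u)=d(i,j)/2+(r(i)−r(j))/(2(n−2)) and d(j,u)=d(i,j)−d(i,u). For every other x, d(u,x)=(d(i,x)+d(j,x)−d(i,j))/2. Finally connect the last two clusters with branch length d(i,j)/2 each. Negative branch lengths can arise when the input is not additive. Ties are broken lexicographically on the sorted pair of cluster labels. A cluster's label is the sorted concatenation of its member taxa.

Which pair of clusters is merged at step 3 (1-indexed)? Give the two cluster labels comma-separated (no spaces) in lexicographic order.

step 1: merge (B,P) at d=4, Q=-261; branch lengths B→79/12, P→-31/12; new cluster BP
  updated: d(BP,E)=45/2, d(BP,G)=45/2, d(BP,L)=41/2, d(BP,O)=22, d(BP,R)=39/2, d(BP,Y)=39/2
step 2: merge (E,G) at d=12, Q=-186; branch lengths E→41/10, G→79/10; new cluster EG
  updated: d(BP,EG)=33/2, d(EG,L)=33/2, d(EG,O)=47/2, d(EG,R)=14, d(EG,Y)=21/2
step 3: merge (O,Y) at d=9, Q=-269/2; branch lengths O→113/16, Y→31/16; new cluster OY
  updated: d(BP,OY)=65/4, d(EG,OY)=25/2, d(L,OY)=17, d(OY,R)=25/2
step 4: merge (L,R) at d=8, Q=-92; branch lengths L→16/3, R→8/3; new cluster LR
  updated: d(BP,LR)=16, d(EG,LR)=45/4, d(LR,OY)=43/4
step 5: merge (BP,EG) at d=33/2, Q=-56; branch lengths BP→83/8, EG→49/8; new cluster BEGP
  updated: d(BEGP,LR)=43/8, d(BEGP,OY)=49/8
step 6: merge (BEGP,LR) at d=43/8, Q=-89/4; branch lengths BEGP→3/8, LR→5; new cluster BEGLPR
  updated: d(BEGLPR,OY)=23/4
step 7: merge (BEGLPR,OY) at d=23/4; branch lengths BEGLPR→23/8, OY→23/8; new cluster BEGLOPRY
final tree: ((((B:79/12,P:-31/12):83/8,(E:41/10,G:79/10):49/8):3/8,(L:16/3,R:8/3):5):23/8,(O:113/16,Y:31/16):23/8)
total length: 485/8

O,Y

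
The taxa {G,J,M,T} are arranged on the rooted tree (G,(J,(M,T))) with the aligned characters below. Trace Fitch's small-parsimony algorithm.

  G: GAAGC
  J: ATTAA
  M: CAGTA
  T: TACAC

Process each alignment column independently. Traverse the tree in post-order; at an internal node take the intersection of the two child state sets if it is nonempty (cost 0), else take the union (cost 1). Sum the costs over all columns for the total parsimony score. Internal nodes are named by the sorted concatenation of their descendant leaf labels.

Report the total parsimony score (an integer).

MT@0: {C} ∪ {T} = {C,T} (union, +1)
JMT@0: {A} ∪ {C,T} = {A,C,T} (union, +1)
GJMT@0: {G} ∪ {A,C,T} = {A,C,G,T} (union, +1)
MT@1: {A} ∩ {A} = {A} (intersection, +0)
JMT@1: {T} ∪ {A} = {A,T} (union, +1)
GJMT@1: {A} ∩ {A,T} = {A} (intersection, +0)
MT@2: {G} ∪ {C} = {C,G} (union, +1)
JMT@2: {T} ∪ {C,G} = {C,G,T} (union, +1)
GJMT@2: {A} ∪ {C,G,T} = {A,C,G,T} (union, +1)
MT@3: {T} ∪ {A} = {A,T} (union, +1)
JMT@3: {A} ∩ {A,T} = {A} (intersection, +0)
GJMT@3: {G} ∪ {A} = {A,G} (union, +1)
MT@4: {A} ∪ {C} = {A,C} (union, +1)
JMT@4: {A} ∩ {A,C} = {A} (intersection, +0)
GJMT@4: {C} ∪ {A} = {A,C} (union, +1)
per-site changes: [3, 1, 3, 2, 2]; total = 11

11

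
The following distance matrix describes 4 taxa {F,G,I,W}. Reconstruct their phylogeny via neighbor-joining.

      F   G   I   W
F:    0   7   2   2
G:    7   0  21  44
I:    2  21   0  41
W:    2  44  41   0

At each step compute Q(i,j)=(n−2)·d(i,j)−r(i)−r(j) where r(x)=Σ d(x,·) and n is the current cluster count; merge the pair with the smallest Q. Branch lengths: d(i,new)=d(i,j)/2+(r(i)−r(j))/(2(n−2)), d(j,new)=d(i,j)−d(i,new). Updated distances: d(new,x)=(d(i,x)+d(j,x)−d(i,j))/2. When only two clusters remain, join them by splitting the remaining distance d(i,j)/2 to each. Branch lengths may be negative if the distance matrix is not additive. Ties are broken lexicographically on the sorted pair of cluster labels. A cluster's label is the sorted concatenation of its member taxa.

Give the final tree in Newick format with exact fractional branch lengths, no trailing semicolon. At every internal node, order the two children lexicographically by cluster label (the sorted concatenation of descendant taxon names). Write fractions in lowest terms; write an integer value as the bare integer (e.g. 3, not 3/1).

1. join F+W (d=2, Q=-94) ⇒ FW; edges |F|=-18, |W|=20
  updated: d(FW,G)=49/2, d(FW,I)=41/2
2. join FW+G (d=49/2, Q=-66) ⇒ FGW; edges |FW|=12, |G|=25/2
  updated: d(FGW,I)=17/2
3. join FGW+I (d=17/2) ⇒ FGIW; edges |FGW|=17/4, |I|=17/4
final tree: (((F:-18,W:20):12,G:25/2):17/4,I:17/4)
total length: 35

(((F:-18,W:20):12,G:25/2):17/4,I:17/4)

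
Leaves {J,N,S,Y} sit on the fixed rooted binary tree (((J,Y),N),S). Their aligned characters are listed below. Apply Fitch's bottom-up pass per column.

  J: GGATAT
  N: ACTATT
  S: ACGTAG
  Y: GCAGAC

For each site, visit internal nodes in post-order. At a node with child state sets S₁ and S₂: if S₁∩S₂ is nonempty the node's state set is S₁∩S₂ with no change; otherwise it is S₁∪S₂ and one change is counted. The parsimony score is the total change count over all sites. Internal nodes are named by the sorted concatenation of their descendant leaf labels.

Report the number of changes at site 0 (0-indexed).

1

site 0, node JY: J={G} ∩ Y={G} → {G} (+0)
site 0, node JNY: JY={G} ∪ N={A} → {A,G} (+1)
site 0, node JNSY: JNY={A,G} ∩ S={A} → {A} (+0)
site 1, node JY: J={G} ∪ Y={C} → {C,G} (+1)
site 1, node JNY: JY={C,G} ∩ N={C} → {C} (+0)
site 1, node JNSY: JNY={C} ∩ S={C} → {C} (+0)
site 2, node JY: J={A} ∩ Y={A} → {A} (+0)
site 2, node JNY: JY={A} ∪ N={T} → {A,T} (+1)
site 2, node JNSY: JNY={A,T} ∪ S={G} → {A,G,T} (+1)
site 3, node JY: J={T} ∪ Y={G} → {G,T} (+1)
site 3, node JNY: JY={G,T} ∪ N={A} → {A,G,T} (+1)
site 3, node JNSY: JNY={A,G,T} ∩ S={T} → {T} (+0)
site 4, node JY: J={A} ∩ Y={A} → {A} (+0)
site 4, node JNY: JY={A} ∪ N={T} → {A,T} (+1)
site 4, node JNSY: JNY={A,T} ∩ S={A} → {A} (+0)
site 5, node JY: J={T} ∪ Y={C} → {C,T} (+1)
site 5, node JNY: JY={C,T} ∩ N={T} → {T} (+0)
site 5, node JNSY: JNY={T} ∪ S={G} → {G,T} (+1)
per-site changes: [1, 1, 2, 2, 1, 2]; total = 9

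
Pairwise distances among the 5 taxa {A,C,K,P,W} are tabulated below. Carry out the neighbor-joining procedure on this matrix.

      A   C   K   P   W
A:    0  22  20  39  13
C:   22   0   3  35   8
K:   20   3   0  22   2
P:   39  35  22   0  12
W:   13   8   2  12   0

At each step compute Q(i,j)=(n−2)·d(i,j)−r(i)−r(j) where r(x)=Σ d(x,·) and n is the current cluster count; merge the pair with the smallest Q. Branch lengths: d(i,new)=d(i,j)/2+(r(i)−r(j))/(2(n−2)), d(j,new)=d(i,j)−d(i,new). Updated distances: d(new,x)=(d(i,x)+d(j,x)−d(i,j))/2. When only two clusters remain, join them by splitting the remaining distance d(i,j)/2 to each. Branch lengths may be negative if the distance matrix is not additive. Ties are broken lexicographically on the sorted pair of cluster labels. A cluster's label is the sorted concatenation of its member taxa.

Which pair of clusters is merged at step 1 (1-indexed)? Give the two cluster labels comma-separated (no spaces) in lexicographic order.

P,W

iteration 1: select P,W (d=12, Q=-107); attach at lengths (109/6, -37/6); label the merged cluster PW
  updated: d(A,PW)=20, d(C,PW)=31/2, d(K,PW)=6
iteration 2: select A,PW (d=20, Q=-127/2); attach at lengths (121/8, 39/8); label the merged cluster APW
  updated: d(APW,C)=35/4, d(APW,K)=3
iteration 3: select APW,C (d=35/4, Q=-59/4); attach at lengths (35/8, 35/8); label the merged cluster ACPW
  updated: d(ACPW,K)=-11/8
iteration 4: select ACPW,K (d=-11/8); attach at lengths (-11/16, -11/16); label the merged cluster ACKPW
final tree: (((A:121/8,(P:109/6,W:-37/6):39/8):35/8,C:35/8):-11/16,K:-11/16)
total length: 315/8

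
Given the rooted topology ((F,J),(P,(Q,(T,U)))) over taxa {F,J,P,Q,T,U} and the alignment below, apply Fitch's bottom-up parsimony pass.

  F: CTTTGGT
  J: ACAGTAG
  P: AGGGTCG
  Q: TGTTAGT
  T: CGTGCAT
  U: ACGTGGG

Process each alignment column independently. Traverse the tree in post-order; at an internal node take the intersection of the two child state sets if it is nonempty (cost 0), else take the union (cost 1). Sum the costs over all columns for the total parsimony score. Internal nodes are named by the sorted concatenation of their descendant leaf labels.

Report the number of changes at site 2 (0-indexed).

site 0, node FJ: F={C} ∪ J={A} → {A,C} (+1)
site 0, node TU: T={C} ∪ U={A} → {A,C} (+1)
site 0, node QTU: Q={T} ∪ TU={A,C} → {A,C,T} (+1)
site 0, node PQTU: P={A} ∩ QTU={A,C,T} → {A} (+0)
site 0, node FJPQTU: FJ={A,C} ∩ PQTU={A} → {A} (+0)
site 1, node FJ: F={T} ∪ J={C} → {C,T} (+1)
site 1, node TU: T={G} ∪ U={C} → {C,G} (+1)
site 1, node QTU: Q={G} ∩ TU={C,G} → {G} (+0)
site 1, node PQTU: P={G} ∩ QTU={G} → {G} (+0)
site 1, node FJPQTU: FJ={C,T} ∪ PQTU={G} → {C,G,T} (+1)
site 2, node FJ: F={T} ∪ J={A} → {A,T} (+1)
site 2, node TU: T={T} ∪ U={G} → {G,T} (+1)
site 2, node QTU: Q={T} ∩ TU={G,T} → {T} (+0)
site 2, node PQTU: P={G} ∪ QTU={T} → {G,T} (+1)
site 2, node FJPQTU: FJ={A,T} ∩ PQTU={G,T} → {T} (+0)
site 3, node FJ: F={T} ∪ J={G} → {G,T} (+1)
site 3, node TU: T={G} ∪ U={T} → {G,T} (+1)
site 3, node QTU: Q={T} ∩ TU={G,T} → {T} (+0)
site 3, node PQTU: P={G} ∪ QTU={T} → {G,T} (+1)
site 3, node FJPQTU: FJ={G,T} ∩ PQTU={G,T} → {G,T} (+0)
site 4, node FJ: F={G} ∪ J={T} → {G,T} (+1)
site 4, node TU: T={C} ∪ U={G} → {C,G} (+1)
site 4, node QTU: Q={A} ∪ TU={C,G} → {A,C,G} (+1)
site 4, node PQTU: P={T} ∪ QTU={A,C,G} → {A,C,G,T} (+1)
site 4, node FJPQTU: FJ={G,T} ∩ PQTU={A,C,G,T} → {G,T} (+0)
site 5, node FJ: F={G} ∪ J={A} → {A,G} (+1)
site 5, node TU: T={A} ∪ U={G} → {A,G} (+1)
site 5, node QTU: Q={G} ∩ TU={A,G} → {G} (+0)
site 5, node PQTU: P={C} ∪ QTU={G} → {C,G} (+1)
site 5, node FJPQTU: FJ={A,G} ∩ PQTU={C,G} → {G} (+0)
site 6, node FJ: F={T} ∪ J={G} → {G,T} (+1)
site 6, node TU: T={T} ∪ U={G} → {G,T} (+1)
site 6, node QTU: Q={T} ∩ TU={G,T} → {T} (+0)
site 6, node PQTU: P={G} ∪ QTU={T} → {G,T} (+1)
site 6, node FJPQTU: FJ={G,T} ∩ PQTU={G,T} → {G,T} (+0)
per-site changes: [3, 3, 3, 3, 4, 3, 3]; total = 22

3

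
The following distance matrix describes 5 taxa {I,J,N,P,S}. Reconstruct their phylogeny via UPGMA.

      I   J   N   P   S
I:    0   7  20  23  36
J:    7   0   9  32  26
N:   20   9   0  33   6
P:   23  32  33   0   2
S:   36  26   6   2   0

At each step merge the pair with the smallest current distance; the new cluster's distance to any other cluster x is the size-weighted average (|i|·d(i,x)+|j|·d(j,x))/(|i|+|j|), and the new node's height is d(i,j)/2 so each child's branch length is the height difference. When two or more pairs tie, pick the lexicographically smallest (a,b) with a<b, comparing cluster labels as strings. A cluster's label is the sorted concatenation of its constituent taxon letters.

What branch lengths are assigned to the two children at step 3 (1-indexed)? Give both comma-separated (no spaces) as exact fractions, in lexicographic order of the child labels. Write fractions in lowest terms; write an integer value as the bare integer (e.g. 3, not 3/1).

iteration 1: select P,S (d=2); attach at lengths (1, 1); label the merged cluster PS
  updated: d(I,PS)=59/2, d(J,PS)=29, d(N,PS)=39/2
iteration 2: select I,J (d=7); attach at lengths (7/2, 7/2); label the merged cluster IJ
  updated: d(IJ,N)=29/2, d(IJ,PS)=117/4
iteration 3: select IJ,N (d=29/2); attach at lengths (15/4, 29/4); label the merged cluster IJN
  updated: d(IJN,PS)=26
iteration 4: select IJN,PS (d=26); attach at lengths (23/4, 12); label the merged cluster IJNPS
final tree: (((I:7/2,J:7/2):15/4,N:29/4):23/4,(P:1,S:1):12)
total length: 151/4

15/4,29/4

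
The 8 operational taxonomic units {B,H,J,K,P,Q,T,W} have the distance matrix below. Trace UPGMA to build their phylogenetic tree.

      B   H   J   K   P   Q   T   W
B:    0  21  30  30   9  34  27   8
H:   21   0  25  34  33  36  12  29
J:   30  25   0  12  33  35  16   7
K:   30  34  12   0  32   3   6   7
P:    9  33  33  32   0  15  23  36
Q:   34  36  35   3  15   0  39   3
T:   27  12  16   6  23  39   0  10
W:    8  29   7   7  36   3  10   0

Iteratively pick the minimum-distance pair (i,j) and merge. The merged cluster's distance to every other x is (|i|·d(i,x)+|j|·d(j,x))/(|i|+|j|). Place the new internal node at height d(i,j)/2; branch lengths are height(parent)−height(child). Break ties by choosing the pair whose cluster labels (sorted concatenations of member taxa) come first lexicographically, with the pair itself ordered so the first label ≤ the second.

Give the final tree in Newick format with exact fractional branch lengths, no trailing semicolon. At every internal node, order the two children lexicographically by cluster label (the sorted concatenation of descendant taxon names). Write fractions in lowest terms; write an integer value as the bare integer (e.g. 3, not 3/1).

iteration 1: select K,Q (d=3); attach at lengths (3/2, 3/2); label the merged cluster KQ
  updated: d(B,KQ)=32, d(H,KQ)=35, d(J,KQ)=47/2, d(KQ,P)=47/2, d(KQ,T)=45/2, d(KQ,W)=5
iteration 2: select KQ,W (d=5); attach at lengths (1, 5/2); label the merged cluster KQW
  updated: d(B,KQW)=24, d(H,KQW)=33, d(J,KQW)=18, d(KQW,P)=83/3, d(KQW,T)=55/3
iteration 3: select B,P (d=9); attach at lengths (9/2, 9/2); label the merged cluster BP
  updated: d(BP,H)=27, d(BP,J)=63/2, d(BP,KQW)=155/6, d(BP,T)=25
iteration 4: select H,T (d=12); attach at lengths (6, 6); label the merged cluster HT
  updated: d(BP,HT)=26, d(HT,J)=41/2, d(HT,KQW)=77/3
iteration 5: select J,KQW (d=18); attach at lengths (9, 13/2); label the merged cluster JKQW
  updated: d(BP,JKQW)=109/4, d(HT,JKQW)=195/8
iteration 6: select HT,JKQW (d=195/8); attach at lengths (99/16, 51/16); label the merged cluster HJKQTW
  updated: d(BP,HJKQTW)=161/6
iteration 7: select BP,HJKQTW (d=161/6); attach at lengths (107/12, 59/48); label the merged cluster BHJKPQTW
final tree: ((B:9/2,P:9/2):107/12,((H:6,T:6):99/16,(J:9,((K:3/2,Q:3/2):1,W:5/2):13/2):51/16):59/48)
total length: 3001/48

((B:9/2,P:9/2):107/12,((H:6,T:6):99/16,(J:9,((K:3/2,Q:3/2):1,W:5/2):13/2):51/16):59/48)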